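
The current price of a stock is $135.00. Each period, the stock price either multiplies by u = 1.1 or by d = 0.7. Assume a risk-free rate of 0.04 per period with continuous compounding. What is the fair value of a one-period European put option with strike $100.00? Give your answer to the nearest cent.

Risk-neutral probability p = (e^0.04 − 0.7)/(1.1 − 0.7) = 0.3408/0.4000 = 0.8520
Terminal stock prices: S_u = 148.5, S_d = 94.5
Terminal payoffs (K − S): max(-48.5, 0) = 0, max(5.5, 0) = 5.5
Node 0 (S = 135): V_0 = e^(−0.04)·[0.8520·0.0000 + 0.1480·5.5000] = 0.7819

$0.78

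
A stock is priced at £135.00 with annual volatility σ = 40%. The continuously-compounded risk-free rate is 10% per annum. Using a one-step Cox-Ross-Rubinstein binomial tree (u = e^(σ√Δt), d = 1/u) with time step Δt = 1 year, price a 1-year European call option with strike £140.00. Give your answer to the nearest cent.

£29.41

CRR parameters: u = e^(σ√Δt) = e^(0.4·√1) = 1.4918, d = 1/u = 0.6703
Per-period rate: rΔt = 0.1·1 = 0.1, so R = e^0.1 = 1.1052
Risk-neutral probability p = (e^0.1 − 0.6703)/(1.4918 − 0.6703) = 0.4349/0.8215 = 0.5293
Terminal stock prices: S_u = 201.4, S_d = 90.49
Terminal payoffs (S − K): max(61.4, 0) = 61.4, max(-49.51, 0) = 0
Node 0 (S = 135): V_0 = e^(−0.1)·[0.5293·61.3963 + 0.4707·0.0000] = 29.4065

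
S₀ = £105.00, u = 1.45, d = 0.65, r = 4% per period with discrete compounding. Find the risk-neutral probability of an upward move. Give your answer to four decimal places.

Risk-neutral probability p = (1 + 0.04 − 0.65)/(1.45 − 0.65) = 0.3900/0.8000 = 0.4875

p = 0.4875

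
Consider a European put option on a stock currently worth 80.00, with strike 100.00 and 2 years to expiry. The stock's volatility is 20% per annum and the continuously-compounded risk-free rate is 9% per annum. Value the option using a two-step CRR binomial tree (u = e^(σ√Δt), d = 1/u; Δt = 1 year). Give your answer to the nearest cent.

CRR parameters: u = e^(σ√Δt) = e^(0.2·√1) = 1.2214, d = 1/u = 0.8187
Per-period rate: rΔt = 0.09·1 = 0.09, so R = e^0.09 = 1.0942
Risk-neutral probability p = (e^0.09 − 0.8187)/(1.2214 − 0.8187) = 0.2754/0.4027 = 0.6840
Terminal stock prices: S_uu = 119.3, S_ud = 80, S_dd = 53.63
Terminal payoffs (K − S): max(-19.35, 0) = 0, max(20, 0) = 20, max(46.37, 0) = 46.37
Node u (S = 97.71): V_u = e^(−0.09)·[0.6840·0.0000 + 0.3160·20.0000] = 5.7753
Node d (S = 65.5): V_d = e^(−0.09)·[0.6840·20.0000 + 0.3160·46.3744] = 25.8947
Node 0 (S = 80): V_0 = e^(−0.09)·[0.6840·5.7753 + 0.3160·25.8947] = 11.0880

11.09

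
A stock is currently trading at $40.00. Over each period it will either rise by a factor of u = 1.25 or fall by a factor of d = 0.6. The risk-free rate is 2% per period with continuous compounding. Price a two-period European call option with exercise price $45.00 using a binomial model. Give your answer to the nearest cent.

Risk-neutral probability p = (e^0.02 − 0.6)/(1.25 − 0.6) = 0.4202/0.6500 = 0.6465
Terminal stock prices: S_uu = 62.5, S_ud = 30, S_dd = 14.4
Terminal payoffs (S − K): max(17.5, 0) = 17.5, max(-15, 0) = 0, max(-30.6, 0) = 0
Node u (S = 50): V_u = e^(−0.02)·[0.6465·17.5000 + 0.3535·0.0000] = 11.0891
Node d (S = 24): V_d = e^(−0.02)·[0.6465·0.0000 + 0.3535·0.0000] = 0.0000
Node 0 (S = 40): V_0 = e^(−0.02)·[0.6465·11.0891 + 0.3535·0.0000] = 7.0267

$7.03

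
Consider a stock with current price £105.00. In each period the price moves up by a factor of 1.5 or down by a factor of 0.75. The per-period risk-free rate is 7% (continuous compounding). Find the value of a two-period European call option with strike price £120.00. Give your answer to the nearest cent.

Risk-neutral probability p = (e^0.07 − 0.75)/(1.5 − 0.75) = 0.3225/0.7500 = 0.4300
Terminal stock prices: S_uu = 236.2, S_ud = 118.1, S_dd = 59.06
Terminal payoffs (S − K): max(116.2, 0) = 116.2, max(-1.875, 0) = 0, max(-60.94, 0) = 0
Node u (S = 157.5): V_u = e^(−0.07)·[0.4300·116.2500 + 0.5700·0.0000] = 46.6092
Node d (S = 78.75): V_d = e^(−0.07)·[0.4300·0.0000 + 0.5700·0.0000] = 0.0000
Node 0 (S = 105): V_0 = e^(−0.07)·[0.4300·46.6092 + 0.5700·0.0000] = 18.6875

£18.69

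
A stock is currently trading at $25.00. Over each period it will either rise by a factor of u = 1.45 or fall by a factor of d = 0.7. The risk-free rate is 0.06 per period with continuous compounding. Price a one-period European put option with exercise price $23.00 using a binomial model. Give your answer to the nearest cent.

Risk-neutral probability p = (e^0.06 − 0.7)/(1.45 − 0.7) = 0.3618/0.7500 = 0.4824
Terminal stock prices: S_u = 36.25, S_d = 17.5
Terminal payoffs (K − S): max(-13.25, 0) = 0, max(5.5, 0) = 5.5
Node 0 (S = 25): V_0 = e^(−0.06)·[0.4824·0.0000 + 0.5176·5.5000] = 2.6808

$2.68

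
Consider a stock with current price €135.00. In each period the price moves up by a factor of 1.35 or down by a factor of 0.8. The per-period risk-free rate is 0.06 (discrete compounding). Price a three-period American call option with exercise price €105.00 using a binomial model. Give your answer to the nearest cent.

Risk-neutral probability p = (1 + 0.06 − 0.8)/(1.35 − 0.8) = 0.2600/0.5500 = 0.4727
Terminal stock prices: S_uuu = 332.2, S_uud = 196.8, S_udd = 116.6, S_ddd = 69.12
Terminal payoffs (S − K): max(227.2, 0) = 227.2, max(91.83, 0) = 91.83, max(11.64, 0) = 11.64, max(-35.88, 0) = 0
Node uu (S = 246): continuation = 1/1.06·[0.4727·227.1506 + 0.5273·91.8300] = 146.9809; exercise value = 141.0375 ≤ continuation, so V_uu = 146.9809
Node ud (S = 145.8): continuation = 1/1.06·[0.4727·91.8300 + 0.5273·11.6400] = 46.7434; exercise value = 40.8000 ≤ continuation, so V_ud = 46.7434
Node dd (S = 86.4): continuation = 1/1.06·[0.4727·11.6400 + 0.5273·0.0000] = 5.1911; exercise value = 0.0000 ≤ continuation, so V_dd = 5.1911
Node u (S = 182.2): continuation = 1/1.06·[0.4727·146.9809 + 0.5273·46.7434] = 88.8004; exercise value = 77.2500 ≤ continuation, so V_u = 88.8004
Node d (S = 108): continuation = 1/1.06·[0.4727·46.7434 + 0.5273·5.1911] = 23.4283; exercise value = 3.0000 ≤ continuation, so V_d = 23.4283
Node 0 (S = 135): continuation = 1/1.06·[0.4727·88.8004 + 0.5273·23.4283] = 51.2561; exercise value = 30.0000 ≤ continuation, so V_0 = 51.2561

€51.26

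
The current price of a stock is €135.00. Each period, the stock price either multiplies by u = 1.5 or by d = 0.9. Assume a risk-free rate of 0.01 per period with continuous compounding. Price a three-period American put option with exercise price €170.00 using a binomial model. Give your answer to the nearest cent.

€41.06

Risk-neutral probability p = (e^0.01 − 0.9)/(1.5 − 0.9) = 0.1101/0.6000 = 0.1834
Terminal stock prices: S_uuu = 455.6, S_uud = 273.4, S_udd = 164, S_ddd = 98.42
Terminal payoffs (K − S): max(-285.6, 0) = 0, max(-103.4, 0) = 0, max(5.975, 0) = 5.975, max(71.58, 0) = 71.58
Node uu (S = 303.8): continuation = e^(−0.01)·[0.1834·0.0000 + 0.8166·0.0000] = 0.0000; exercise value = 0.0000 ≤ continuation, so V_uu = 0.0000
Node ud (S = 182.2): continuation = e^(−0.01)·[0.1834·0.0000 + 0.8166·5.9750] = 4.8305; exercise value = 0.0000 ≤ continuation, so V_ud = 4.8305
Node dd (S = 109.4): continuation = e^(−0.01)·[0.1834·5.9750 + 0.8166·71.5850] = 58.9585; exercise value = 60.6500 > continuation, so V_dd = 60.6500 (exercise)
Node u (S = 202.5): continuation = e^(−0.01)·[0.1834·0.0000 + 0.8166·4.8305] = 3.9053; exercise value = 0.0000 ≤ continuation, so V_u = 3.9053
Node d (S = 121.5): continuation = e^(−0.01)·[0.1834·4.8305 + 0.8166·60.6500] = 49.9102; exercise value = 48.5000 ≤ continuation, so V_d = 49.9102
Node 0 (S = 135): continuation = e^(−0.01)·[0.1834·3.9053 + 0.8166·49.9102] = 41.0594; exercise value = 35.0000 ≤ continuation, so V_0 = 41.0594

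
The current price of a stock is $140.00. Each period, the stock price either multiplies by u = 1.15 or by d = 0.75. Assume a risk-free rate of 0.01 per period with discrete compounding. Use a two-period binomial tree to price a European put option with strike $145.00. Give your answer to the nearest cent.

$18.77

Risk-neutral probability p = (1 + 0.01 − 0.75)/(1.15 − 0.75) = 0.2600/0.4000 = 0.6500
Terminal stock prices: S_uu = 185.1, S_ud = 120.8, S_dd = 78.75
Terminal payoffs (K − S): max(-40.15, 0) = 0, max(24.25, 0) = 24.25, max(66.25, 0) = 66.25
Node u (S = 161): V_u = 1/1.01·[0.6500·0.0000 + 0.3500·24.2500] = 8.4035
Node d (S = 105): V_d = 1/1.01·[0.6500·24.2500 + 0.3500·66.2500] = 38.5644
Node 0 (S = 140): V_0 = 1/1.01·[0.6500·8.4035 + 0.3500·38.5644] = 18.7721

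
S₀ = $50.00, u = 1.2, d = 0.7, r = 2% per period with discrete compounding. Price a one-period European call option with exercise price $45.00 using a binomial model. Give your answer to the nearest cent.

$9.41

Risk-neutral probability p = (1 + 0.02 − 0.7)/(1.2 − 0.7) = 0.3200/0.5000 = 0.6400
Terminal stock prices: S_u = 60, S_d = 35
Terminal payoffs (S − K): max(15, 0) = 15, max(-10, 0) = 0
Node 0 (S = 50): V_0 = 1/1.02·[0.6400·15.0000 + 0.3600·0.0000] = 9.4118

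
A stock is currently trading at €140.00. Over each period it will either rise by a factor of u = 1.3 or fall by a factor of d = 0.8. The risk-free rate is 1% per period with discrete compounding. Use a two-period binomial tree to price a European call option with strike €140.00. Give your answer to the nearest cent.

Risk-neutral probability p = (1 + 0.01 − 0.8)/(1.3 − 0.8) = 0.2100/0.5000 = 0.4200
Terminal stock prices: S_uu = 236.6, S_ud = 145.6, S_dd = 89.6
Terminal payoffs (S − K): max(96.6, 0) = 96.6, max(5.6, 0) = 5.6, max(-50.4, 0) = 0
Node u (S = 182): V_u = 1/1.01·[0.4200·96.6000 + 0.5800·5.6000] = 43.3861
Node d (S = 112): V_d = 1/1.01·[0.4200·5.6000 + 0.5800·0.0000] = 2.3287
Node 0 (S = 140): V_0 = 1/1.01·[0.4200·43.3861 + 0.5800·2.3287] = 19.3790

€19.38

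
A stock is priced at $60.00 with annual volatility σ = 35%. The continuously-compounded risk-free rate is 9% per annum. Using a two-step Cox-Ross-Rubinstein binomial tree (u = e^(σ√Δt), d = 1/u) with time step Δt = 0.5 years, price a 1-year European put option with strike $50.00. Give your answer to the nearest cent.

$2.70

CRR parameters: u = e^(σ√Δt) = e^(0.35·√0.5) = 1.2808, d = 1/u = 0.7808
Per-period rate: rΔt = 0.09·0.5 = 0.045, so R = e^0.045 = 1.0460
Risk-neutral probability p = (e^0.045 − 0.7808)/(1.2808 − 0.7808) = 0.2653/0.5000 = 0.5305
Terminal stock prices: S_uu = 98.43, S_ud = 60, S_dd = 36.58
Terminal payoffs (K − S): max(-48.43, 0) = 0, max(-10, 0) = 0, max(13.42, 0) = 13.42
Node u (S = 76.85): V_u = e^(−0.045)·[0.5305·0.0000 + 0.4695·0.0000] = 0.0000
Node d (S = 46.85): V_d = e^(−0.045)·[0.5305·0.0000 + 0.4695·13.4248] = 6.0257
Node 0 (S = 60): V_0 = e^(−0.045)·[0.5305·0.0000 + 0.4695·6.0257] = 2.7047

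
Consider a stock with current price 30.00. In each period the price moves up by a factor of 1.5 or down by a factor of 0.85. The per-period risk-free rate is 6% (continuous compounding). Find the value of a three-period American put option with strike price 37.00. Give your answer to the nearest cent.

Risk-neutral probability p = (e^0.06 − 0.85)/(1.5 − 0.85) = 0.2118/0.6500 = 0.3259
Terminal stock prices: S_uuu = 101.2, S_uud = 57.38, S_udd = 32.51, S_ddd = 18.42
Terminal payoffs (K − S): max(-64.25, 0) = 0, max(-20.38, 0) = 0, max(4.488, 0) = 4.488, max(18.58, 0) = 18.58
Node uu (S = 67.5): continuation = e^(−0.06)·[0.3259·0.0000 + 0.6741·0.0000] = 0.0000; exercise value = 0.0000 ≤ continuation, so V_uu = 0.0000
Node ud (S = 38.25): continuation = e^(−0.06)·[0.3259·0.0000 + 0.6741·4.4875] = 2.8489; exercise value = 0.0000 ≤ continuation, so V_ud = 2.8489
Node dd (S = 21.67): continuation = e^(−0.06)·[0.3259·4.4875 + 0.6741·18.5763] = 13.1703; exercise value = 15.3250 > continuation, so V_dd = 15.3250 (exercise)
Node u (S = 45): continuation = e^(−0.06)·[0.3259·0.0000 + 0.6741·2.8489] = 1.8086; exercise value = 0.0000 ≤ continuation, so V_u = 1.8086
Node d (S = 25.5): continuation = e^(−0.06)·[0.3259·2.8489 + 0.6741·15.3250] = 10.6033; exercise value = 11.5000 > continuation, so V_d = 11.5000 (exercise)
Node 0 (S = 30): continuation = e^(−0.06)·[0.3259·1.8086 + 0.6741·11.5000] = 7.8558; exercise value = 7.0000 ≤ continuation, so V_0 = 7.8558

7.86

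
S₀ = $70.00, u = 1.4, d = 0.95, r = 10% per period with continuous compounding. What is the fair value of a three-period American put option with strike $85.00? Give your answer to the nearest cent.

Risk-neutral probability p = (e^0.1 − 0.95)/(1.4 − 0.95) = 0.1552/0.4500 = 0.3448
Terminal stock prices: S_uuu = 192.1, S_uud = 130.3, S_udd = 88.44, S_ddd = 60.02
Terminal payoffs (K − S): max(-107.1, 0) = 0, max(-45.34, 0) = 0, max(-3.445, 0) = 0, max(24.98, 0) = 24.98
Node uu (S = 137.2): continuation = e^(−0.1)·[0.3448·0.0000 + 0.6552·0.0000] = 0.0000; exercise value = 0.0000 ≤ continuation, so V_uu = 0.0000
Node ud (S = 93.1): continuation = e^(−0.1)·[0.3448·0.0000 + 0.6552·0.0000] = 0.0000; exercise value = 0.0000 ≤ continuation, so V_ud = 0.0000
Node dd (S = 63.17): continuation = e^(−0.1)·[0.3448·0.0000 + 0.6552·24.9838] = 14.8111; exercise value = 21.8250 > continuation, so V_dd = 21.8250 (exercise)
Node u (S = 98): continuation = e^(−0.1)·[0.3448·0.0000 + 0.6552·0.0000] = 0.0000; exercise value = 0.0000 ≤ continuation, so V_u = 0.0000
Node d (S = 66.5): continuation = e^(−0.1)·[0.3448·0.0000 + 0.6552·21.8250] = 12.9385; exercise value = 18.5000 > continuation, so V_d = 18.5000 (exercise)
Node 0 (S = 70): continuation = e^(−0.1)·[0.3448·0.0000 + 0.6552·18.5000] = 10.9673; exercise value = 15.0000 > continuation, so V_0 = 15.0000 (exercise)

$15.00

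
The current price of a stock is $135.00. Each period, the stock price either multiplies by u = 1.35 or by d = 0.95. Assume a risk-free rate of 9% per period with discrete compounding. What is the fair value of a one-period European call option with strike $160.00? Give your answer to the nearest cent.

$7.14

Risk-neutral probability p = (1 + 0.09 − 0.95)/(1.35 − 0.95) = 0.1400/0.4000 = 0.3500
Terminal stock prices: S_u = 182.2, S_d = 128.2
Terminal payoffs (S − K): max(22.25, 0) = 22.25, max(-31.75, 0) = 0
Node 0 (S = 135): V_0 = 1/1.09·[0.3500·22.2500 + 0.6500·0.0000] = 7.1445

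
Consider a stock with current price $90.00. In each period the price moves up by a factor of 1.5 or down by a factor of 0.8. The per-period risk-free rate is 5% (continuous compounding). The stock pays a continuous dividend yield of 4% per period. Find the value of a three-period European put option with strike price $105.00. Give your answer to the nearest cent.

Per-period risk-free factor R = e^0.05 = 1.0513; dividend-adjusted growth = e^(0.05−0.04) = 1.0101.
Risk-neutral probability p = (1.0101 − 0.8)/(1.5 − 0.8) = 0.2101/0.7000 = 0.3001
Terminal stock prices: S_uuu = 303.8, S_uud = 162, S_udd = 86.4, S_ddd = 46.08
Terminal payoffs (K − S): max(-198.8, 0) = 0, max(-57, 0) = 0, max(18.6, 0) = 18.6, max(58.92, 0) = 58.92
Node uu (S = 202.5): V_uu = e^(−0.05)·[0.3001·0.0000 + 0.6999·0.0000] = 0.0000
Node ud (S = 108): V_ud = e^(−0.05)·[0.3001·0.0000 + 0.6999·18.6000] = 12.3837
Node dd (S = 57.6): V_dd = e^(−0.05)·[0.3001·18.6000 + 0.6999·58.9200] = 44.5376
Node u (S = 135): V_u = e^(−0.05)·[0.3001·0.0000 + 0.6999·12.3837] = 8.2450
Node d (S = 72): V_d = e^(−0.05)·[0.3001·12.3837 + 0.6999·44.5376] = 33.1876
Node 0 (S = 90): V_0 = e^(−0.05)·[0.3001·8.2450 + 0.6999·33.1876] = 24.4495

$24.45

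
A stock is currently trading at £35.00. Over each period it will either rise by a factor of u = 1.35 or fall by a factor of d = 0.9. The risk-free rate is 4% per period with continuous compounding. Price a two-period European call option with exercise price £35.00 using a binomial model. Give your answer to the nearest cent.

Risk-neutral probability p = (e^0.04 − 0.9)/(1.35 − 0.9) = 0.1408/0.4500 = 0.3129
Terminal stock prices: S_uu = 63.79, S_ud = 42.52, S_dd = 28.35
Terminal payoffs (S − K): max(28.79, 0) = 28.79, max(7.525, 0) = 7.525, max(-6.65, 0) = 0
Node u (S = 47.25): V_u = e^(−0.04)·[0.3129·28.7875 + 0.6871·7.5250] = 13.6224
Node d (S = 31.5): V_d = e^(−0.04)·[0.3129·7.5250 + 0.6871·0.0000] = 2.2623
Node 0 (S = 35): V_0 = e^(−0.04)·[0.3129·13.6224 + 0.6871·2.2623] = 5.5890

£5.59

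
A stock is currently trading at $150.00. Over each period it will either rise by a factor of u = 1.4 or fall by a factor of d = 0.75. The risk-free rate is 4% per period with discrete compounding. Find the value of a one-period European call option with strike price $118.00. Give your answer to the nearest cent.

$39.47

Risk-neutral probability p = (1 + 0.04 − 0.75)/(1.4 − 0.75) = 0.2900/0.6500 = 0.4462
Terminal stock prices: S_u = 210, S_d = 112.5
Terminal payoffs (S − K): max(92, 0) = 92, max(-5.5, 0) = 0
Node 0 (S = 150): V_0 = 1/1.04·[0.4462·92.0000 + 0.5538·0.0000] = 39.4675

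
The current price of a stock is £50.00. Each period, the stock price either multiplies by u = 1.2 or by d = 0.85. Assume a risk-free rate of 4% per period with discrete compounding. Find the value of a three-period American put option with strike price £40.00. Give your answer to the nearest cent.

£0.79

Risk-neutral probability p = (1 + 0.04 − 0.85)/(1.2 − 0.85) = 0.1900/0.3500 = 0.5429
Terminal stock prices: S_uuu = 86.4, S_uud = 61.2, S_udd = 43.35, S_ddd = 30.71
Terminal payoffs (K − S): max(-46.4, 0) = 0, max(-21.2, 0) = 0, max(-3.35, 0) = 0, max(9.294, 0) = 9.294
Node uu (S = 72): continuation = 1/1.04·[0.5429·0.0000 + 0.4571·0.0000] = 0.0000; exercise value = 0.0000 ≤ continuation, so V_uu = 0.0000
Node ud (S = 51): continuation = 1/1.04·[0.5429·0.0000 + 0.4571·0.0000] = 0.0000; exercise value = 0.0000 ≤ continuation, so V_ud = 0.0000
Node dd (S = 36.12): continuation = 1/1.04·[0.5429·0.0000 + 0.4571·9.2938] = 4.0852; exercise value = 3.8750 ≤ continuation, so V_dd = 4.0852
Node u (S = 60): continuation = 1/1.04·[0.5429·0.0000 + 0.4571·0.0000] = 0.0000; exercise value = 0.0000 ≤ continuation, so V_u = 0.0000
Node d (S = 42.5): continuation = 1/1.04·[0.5429·0.0000 + 0.4571·4.0852] = 1.7957; exercise value = 0.0000 ≤ continuation, so V_d = 1.7957
Node 0 (S = 50): continuation = 1/1.04·[0.5429·0.0000 + 0.4571·1.7957] = 0.7893; exercise value = 0.0000 ≤ continuation, so V_0 = 0.7893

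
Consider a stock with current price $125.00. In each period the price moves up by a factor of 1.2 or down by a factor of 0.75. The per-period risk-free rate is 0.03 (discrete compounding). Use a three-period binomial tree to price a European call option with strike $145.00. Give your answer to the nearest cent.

$15.65

Risk-neutral probability p = (1 + 0.03 − 0.75)/(1.2 − 0.75) = 0.2800/0.4500 = 0.6222
Terminal stock prices: S_uuu = 216, S_uud = 135, S_udd = 84.38, S_ddd = 52.73
Terminal payoffs (S − K): max(71, 0) = 71, max(-10, 0) = 0, max(-60.62, 0) = 0, max(-92.27, 0) = 0
Node uu (S = 180): V_uu = 1/1.03·[0.6222·71.0000 + 0.3778·0.0000] = 42.8910
Node ud (S = 112.5): V_ud = 1/1.03·[0.6222·0.0000 + 0.3778·0.0000] = 0.0000
Node dd (S = 70.31): V_dd = 1/1.03·[0.6222·0.0000 + 0.3778·0.0000] = 0.0000
Node u (S = 150): V_u = 1/1.03·[0.6222·42.8910 + 0.3778·0.0000] = 25.9104
Node d (S = 93.75): V_d = 1/1.03·[0.6222·0.0000 + 0.3778·0.0000] = 0.0000
Node 0 (S = 125): V_0 = 1/1.03·[0.6222·25.9104 + 0.3778·0.0000] = 15.6525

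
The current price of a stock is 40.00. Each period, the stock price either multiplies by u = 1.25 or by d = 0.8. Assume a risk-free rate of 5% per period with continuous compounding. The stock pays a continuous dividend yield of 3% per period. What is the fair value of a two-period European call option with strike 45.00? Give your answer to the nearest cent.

3.79

Per-period risk-free factor R = e^0.05 = 1.0513; dividend-adjusted growth = e^(0.05−0.03) = 1.0202.
Risk-neutral probability p = (1.0202 − 0.8)/(1.25 − 0.8) = 0.2202/0.4500 = 0.4893
Terminal stock prices: S_uu = 62.5, S_ud = 40, S_dd = 25.6
Terminal payoffs (S − K): max(17.5, 0) = 17.5, max(-5, 0) = 0, max(-19.4, 0) = 0
Node u (S = 50): V_u = e^(−0.05)·[0.4893·17.5000 + 0.5107·0.0000] = 8.1457
Node d (S = 32): V_d = e^(−0.05)·[0.4893·0.0000 + 0.5107·0.0000] = 0.0000
Node 0 (S = 40): V_0 = e^(−0.05)·[0.4893·8.1457 + 0.5107·0.0000] = 3.7916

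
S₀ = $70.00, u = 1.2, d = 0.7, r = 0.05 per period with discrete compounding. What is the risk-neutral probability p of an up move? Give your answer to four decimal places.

Risk-neutral probability p = (1 + 0.05 − 0.7)/(1.2 − 0.7) = 0.3500/0.5000 = 0.7000

p = 0.7000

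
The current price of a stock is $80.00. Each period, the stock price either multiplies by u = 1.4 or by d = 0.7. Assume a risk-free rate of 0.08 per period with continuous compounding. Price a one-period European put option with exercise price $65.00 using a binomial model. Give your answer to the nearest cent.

$3.76

Risk-neutral probability p = (e^0.08 − 0.7)/(1.4 − 0.7) = 0.3833/0.7000 = 0.5476
Terminal stock prices: S_u = 112, S_d = 56
Terminal payoffs (K − S): max(-47, 0) = 0, max(9, 0) = 9
Node 0 (S = 80): V_0 = e^(−0.08)·[0.5476·0.0000 + 0.4524·9.0000] = 3.7590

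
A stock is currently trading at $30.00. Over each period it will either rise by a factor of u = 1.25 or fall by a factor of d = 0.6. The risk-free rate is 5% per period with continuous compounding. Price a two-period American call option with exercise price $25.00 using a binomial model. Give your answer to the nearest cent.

$9.54

Risk-neutral probability p = (e^0.05 − 0.6)/(1.25 − 0.6) = 0.4513/0.6500 = 0.6943
Terminal stock prices: S_uu = 46.88, S_ud = 22.5, S_dd = 10.8
Terminal payoffs (S − K): max(21.88, 0) = 21.88, max(-2.5, 0) = 0, max(-14.2, 0) = 0
Node u (S = 37.5): continuation = e^(−0.05)·[0.6943·21.8750 + 0.3057·0.0000] = 14.4463; exercise value = 12.5000 ≤ continuation, so V_u = 14.4463
Node d (S = 18): continuation = e^(−0.05)·[0.6943·0.0000 + 0.3057·0.0000] = 0.0000; exercise value = 0.0000 ≤ continuation, so V_d = 0.0000
Node 0 (S = 30): continuation = e^(−0.05)·[0.6943·14.4463 + 0.3057·0.0000] = 9.5404; exercise value = 5.0000 ≤ continuation, so V_0 = 9.5404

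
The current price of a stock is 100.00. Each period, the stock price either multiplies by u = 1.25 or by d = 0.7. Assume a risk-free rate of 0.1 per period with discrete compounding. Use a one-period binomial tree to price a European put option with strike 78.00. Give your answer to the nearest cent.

Risk-neutral probability p = (1 + 0.1 − 0.7)/(1.25 − 0.7) = 0.4000/0.5500 = 0.7273
Terminal stock prices: S_u = 125, S_d = 70
Terminal payoffs (K − S): max(-47, 0) = 0, max(8, 0) = 8
Node 0 (S = 100): V_0 = 1/1.1·[0.7273·0.0000 + 0.2727·8.0000] = 1.9835

1.98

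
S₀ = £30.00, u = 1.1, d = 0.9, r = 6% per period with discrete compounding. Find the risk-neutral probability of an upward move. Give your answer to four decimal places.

Risk-neutral probability p = (1 + 0.06 − 0.9)/(1.1 − 0.9) = 0.1600/0.2000 = 0.8000

p = 0.8000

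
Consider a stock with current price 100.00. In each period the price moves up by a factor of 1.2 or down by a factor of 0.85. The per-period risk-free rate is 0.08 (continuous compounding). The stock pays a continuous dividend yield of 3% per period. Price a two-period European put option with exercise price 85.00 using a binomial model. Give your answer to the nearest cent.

Per-period risk-free factor R = e^0.08 = 1.0833; dividend-adjusted growth = e^(0.08−0.03) = 1.0513.
Risk-neutral probability p = (1.0513 − 0.85)/(1.2 − 0.85) = 0.2013/0.3500 = 0.5751
Terminal stock prices: S_uu = 144, S_ud = 102, S_dd = 72.25
Terminal payoffs (K − S): max(-59, 0) = 0, max(-17, 0) = 0, max(12.75, 0) = 12.75
Node u (S = 120): V_u = e^(−0.08)·[0.5751·0.0000 + 0.4249·0.0000] = 0.0000
Node d (S = 85): V_d = e^(−0.08)·[0.5751·0.0000 + 0.4249·12.7500] = 5.0014
Node 0 (S = 100): V_0 = e^(−0.08)·[0.5751·0.0000 + 0.4249·5.0014] = 1.9619

1.96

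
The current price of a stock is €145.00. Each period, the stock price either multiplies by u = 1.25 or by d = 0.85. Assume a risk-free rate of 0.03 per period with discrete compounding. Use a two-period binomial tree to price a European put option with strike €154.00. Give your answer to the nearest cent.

€14.04

Risk-neutral probability p = (1 + 0.03 − 0.85)/(1.25 − 0.85) = 0.1800/0.4000 = 0.4500
Terminal stock prices: S_uu = 226.6, S_ud = 154.1, S_dd = 104.8
Terminal payoffs (K − S): max(-72.56, 0) = 0, max(-0.0625, 0) = 0, max(49.24, 0) = 49.24
Node u (S = 181.2): V_u = 1/1.03·[0.4500·0.0000 + 0.5500·0.0000] = 0.0000
Node d (S = 123.2): V_d = 1/1.03·[0.4500·0.0000 + 0.5500·49.2375] = 26.2919
Node 0 (S = 145): V_0 = 1/1.03·[0.4500·0.0000 + 0.5500·26.2919] = 14.0393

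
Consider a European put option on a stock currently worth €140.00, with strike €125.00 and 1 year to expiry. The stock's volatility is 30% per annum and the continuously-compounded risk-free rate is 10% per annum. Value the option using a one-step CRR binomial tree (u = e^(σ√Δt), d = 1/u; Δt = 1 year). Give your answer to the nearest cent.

CRR parameters: u = e^(σ√Δt) = e^(0.3·√1) = 1.3499, d = 1/u = 0.7408
Per-period rate: rΔt = 0.1·1 = 0.1, so R = e^0.1 = 1.1052
Risk-neutral probability p = (e^0.1 − 0.7408)/(1.3499 − 0.7408) = 0.3644/0.6090 = 0.5982
Terminal stock prices: S_u = 189, S_d = 103.7
Terminal payoffs (K − S): max(-63.98, 0) = 0, max(21.29, 0) = 21.29
Node 0 (S = 140): V_0 = e^(−0.1)·[0.5982·0.0000 + 0.4018·21.2854] = 7.7378

€7.74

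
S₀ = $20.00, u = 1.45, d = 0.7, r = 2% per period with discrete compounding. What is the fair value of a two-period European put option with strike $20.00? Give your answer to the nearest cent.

Risk-neutral probability p = (1 + 0.02 − 0.7)/(1.45 − 0.7) = 0.3200/0.7500 = 0.4267
Terminal stock prices: S_uu = 42.05, S_ud = 20.3, S_dd = 9.8
Terminal payoffs (K − S): max(-22.05, 0) = 0, max(-0.3, 0) = 0, max(10.2, 0) = 10.2
Node u (S = 29): V_u = 1/1.02·[0.4267·0.0000 + 0.5733·0.0000] = 0.0000
Node d (S = 14): V_d = 1/1.02·[0.4267·0.0000 + 0.5733·10.2000] = 5.7333
Node 0 (S = 20): V_0 = 1/1.02·[0.4267·0.0000 + 0.5733·5.7333] = 3.2227

$3.22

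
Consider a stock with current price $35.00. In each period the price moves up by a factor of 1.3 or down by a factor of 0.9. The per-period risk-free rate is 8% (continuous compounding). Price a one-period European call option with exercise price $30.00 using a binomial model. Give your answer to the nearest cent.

$7.31

Risk-neutral probability p = (e^0.08 − 0.9)/(1.3 − 0.9) = 0.1833/0.4000 = 0.4582
Terminal stock prices: S_u = 45.5, S_d = 31.5
Terminal payoffs (S − K): max(15.5, 0) = 15.5, max(1.5, 0) = 1.5
Node 0 (S = 35): V_0 = e^(−0.08)·[0.4582·15.5000 + 0.5418·1.5000] = 7.3065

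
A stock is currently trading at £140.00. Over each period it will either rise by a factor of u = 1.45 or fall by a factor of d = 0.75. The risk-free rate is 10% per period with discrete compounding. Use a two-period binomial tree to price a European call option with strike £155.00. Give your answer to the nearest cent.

Risk-neutral probability p = (1 + 0.1 − 0.75)/(1.45 − 0.75) = 0.3500/0.7000 = 0.5000
Terminal stock prices: S_uu = 294.4, S_ud = 152.2, S_dd = 78.75
Terminal payoffs (S − K): max(139.4, 0) = 139.4, max(-2.75, 0) = 0, max(-76.25, 0) = 0
Node u (S = 203): V_u = 1/1.1·[0.5000·139.3500 + 0.5000·0.0000] = 63.3409
Node d (S = 105): V_d = 1/1.1·[0.5000·0.0000 + 0.5000·0.0000] = 0.0000
Node 0 (S = 140): V_0 = 1/1.1·[0.5000·63.3409 + 0.5000·0.0000] = 28.7913

£28.79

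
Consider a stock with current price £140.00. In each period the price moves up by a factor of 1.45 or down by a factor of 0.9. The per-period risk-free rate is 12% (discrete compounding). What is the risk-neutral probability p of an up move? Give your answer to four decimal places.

Risk-neutral probability p = (1 + 0.12 − 0.9)/(1.45 − 0.9) = 0.2200/0.5500 = 0.4000

p = 0.4000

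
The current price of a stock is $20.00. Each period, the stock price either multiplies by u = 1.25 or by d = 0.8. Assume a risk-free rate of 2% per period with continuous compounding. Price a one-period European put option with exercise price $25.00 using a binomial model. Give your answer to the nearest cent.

Risk-neutral probability p = (e^0.02 − 0.8)/(1.25 − 0.8) = 0.2202/0.4500 = 0.4893
Terminal stock prices: S_u = 25, S_d = 16
Terminal payoffs (K − S): max(0, 0) = 0, max(9, 0) = 9
Node 0 (S = 20): V_0 = e^(−0.02)·[0.4893·0.0000 + 0.5107·9.0000] = 4.5050

$4.50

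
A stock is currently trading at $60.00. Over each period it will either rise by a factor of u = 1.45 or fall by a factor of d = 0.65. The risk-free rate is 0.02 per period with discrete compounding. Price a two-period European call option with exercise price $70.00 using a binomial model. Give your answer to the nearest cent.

Risk-neutral probability p = (1 + 0.02 − 0.65)/(1.45 − 0.65) = 0.3700/0.8000 = 0.4625
Terminal stock prices: S_uu = 126.2, S_ud = 56.55, S_dd = 25.35
Terminal payoffs (S − K): max(56.15, 0) = 56.15, max(-13.45, 0) = 0, max(-44.65, 0) = 0
Node u (S = 87): V_u = 1/1.02·[0.4625·56.1500 + 0.5375·0.0000] = 25.4602
Node d (S = 39): V_d = 1/1.02·[0.4625·0.0000 + 0.5375·0.0000] = 0.0000
Node 0 (S = 60): V_0 = 1/1.02·[0.4625·25.4602 + 0.5375·0.0000] = 11.5444

$11.54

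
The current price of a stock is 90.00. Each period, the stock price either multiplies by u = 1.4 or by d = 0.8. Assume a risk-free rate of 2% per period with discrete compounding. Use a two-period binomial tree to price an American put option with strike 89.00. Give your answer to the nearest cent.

Risk-neutral probability p = (1 + 0.02 − 0.8)/(1.4 − 0.8) = 0.2200/0.6000 = 0.3667
Terminal stock prices: S_uu = 176.4, S_ud = 100.8, S_dd = 57.6
Terminal payoffs (K − S): max(-87.4, 0) = 0, max(-11.8, 0) = 0, max(31.4, 0) = 31.4
Node u (S = 126): continuation = 1/1.02·[0.3667·0.0000 + 0.6333·0.0000] = 0.0000; exercise value = 0.0000 ≤ continuation, so V_u = 0.0000
Node d (S = 72): continuation = 1/1.02·[0.3667·0.0000 + 0.6333·31.4000] = 19.4967; exercise value = 17.0000 ≤ continuation, so V_d = 19.4967
Node 0 (S = 90): continuation = 1/1.02·[0.3667·0.0000 + 0.6333·19.4967] = 12.1058; exercise value = 0.0000 ≤ continuation, so V_0 = 12.1058

12.11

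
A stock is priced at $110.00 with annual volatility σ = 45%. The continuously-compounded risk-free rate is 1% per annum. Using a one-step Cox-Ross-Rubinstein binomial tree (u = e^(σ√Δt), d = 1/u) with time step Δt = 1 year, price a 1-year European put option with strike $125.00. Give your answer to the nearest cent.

CRR parameters: u = e^(σ√Δt) = e^(0.45·√1) = 1.5683, d = 1/u = 0.6376
Per-period rate: rΔt = 0.01·1 = 0.01, so R = e^0.01 = 1.0101
Risk-neutral probability p = (e^0.01 − 0.6376)/(1.5683 − 0.6376) = 0.3724/0.9307 = 0.4002
Terminal stock prices: S_u = 172.5, S_d = 70.14
Terminal payoffs (K − S): max(-47.51, 0) = 0, max(54.86, 0) = 54.86
Node 0 (S = 110): V_0 = e^(−0.01)·[0.4002·0.0000 + 0.5998·54.8609] = 32.5804

$32.58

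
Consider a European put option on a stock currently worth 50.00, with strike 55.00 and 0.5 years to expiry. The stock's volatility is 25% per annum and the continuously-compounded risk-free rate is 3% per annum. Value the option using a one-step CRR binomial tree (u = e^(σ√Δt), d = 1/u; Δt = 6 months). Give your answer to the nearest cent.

CRR parameters: u = e^(σ√Δt) = e^(0.25·√0.5) = 1.1934, d = 1/u = 0.8380
Per-period rate: rΔt = 0.03·0.5 = 0.015, so R = e^0.015 = 1.0151
Risk-neutral probability p = (e^0.015 − 0.8380)/(1.1934 − 0.8380) = 0.1771/0.3554 = 0.4984
Terminal stock prices: S_u = 59.67, S_d = 41.9
Terminal payoffs (K − S): max(-4.668, 0) = 0, max(13.1, 0) = 13.1
Node 0 (S = 50): V_0 = e^(−0.015)·[0.4984·0.0000 + 0.5016·13.1017] = 6.4734

6.47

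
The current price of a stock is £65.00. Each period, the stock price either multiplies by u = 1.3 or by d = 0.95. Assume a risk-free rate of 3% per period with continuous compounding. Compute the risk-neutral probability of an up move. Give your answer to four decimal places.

p = 0.2299

Risk-neutral probability p = (e^0.03 − 0.95)/(1.3 − 0.95) = 0.0805/0.3500 = 0.2299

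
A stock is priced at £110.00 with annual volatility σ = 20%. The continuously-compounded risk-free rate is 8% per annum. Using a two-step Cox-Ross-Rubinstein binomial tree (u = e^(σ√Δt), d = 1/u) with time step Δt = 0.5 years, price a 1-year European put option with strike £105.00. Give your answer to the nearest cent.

£3.13

CRR parameters: u = e^(σ√Δt) = e^(0.2·√0.5) = 1.1519, d = 1/u = 0.8681
Per-period rate: rΔt = 0.08·0.5 = 0.04, so R = e^0.04 = 1.0408
Risk-neutral probability p = (e^0.04 − 0.8681)/(1.1519 − 0.8681) = 0.1727/0.2838 = 0.6085
Terminal stock prices: S_uu = 146, S_ud = 110, S_dd = 82.9
Terminal payoffs (K − S): max(-40.96, 0) = 0, max(-5, 0) = 0, max(22.1, 0) = 22.1
Node u (S = 126.7): V_u = e^(−0.04)·[0.6085·0.0000 + 0.3915·0.0000] = 0.0000
Node d (S = 95.49): V_d = e^(−0.04)·[0.6085·0.0000 + 0.3915·22.0998] = 8.3126
Node 0 (S = 110): V_0 = e^(−0.04)·[0.6085·0.0000 + 0.3915·8.3126] = 3.1267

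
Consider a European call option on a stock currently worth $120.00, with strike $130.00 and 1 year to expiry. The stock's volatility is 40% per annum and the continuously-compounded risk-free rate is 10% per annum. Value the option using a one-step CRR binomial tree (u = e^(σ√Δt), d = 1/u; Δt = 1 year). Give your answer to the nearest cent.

$23.48

CRR parameters: u = e^(σ√Δt) = e^(0.4·√1) = 1.4918, d = 1/u = 0.6703
Per-period rate: rΔt = 0.1·1 = 0.1, so R = e^0.1 = 1.1052
Risk-neutral probability p = (e^0.1 − 0.6703)/(1.4918 − 0.6703) = 0.4349/0.8215 = 0.5293
Terminal stock prices: S_u = 179, S_d = 80.44
Terminal payoffs (S − K): max(49.02, 0) = 49.02, max(-49.56, 0) = 0
Node 0 (S = 120): V_0 = e^(−0.1)·[0.5293·49.0190 + 0.4707·0.0000] = 23.4782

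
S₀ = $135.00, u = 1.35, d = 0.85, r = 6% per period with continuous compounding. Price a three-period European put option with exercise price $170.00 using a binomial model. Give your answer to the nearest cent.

Risk-neutral probability p = (e^0.06 − 0.85)/(1.35 − 0.85) = 0.2118/0.5000 = 0.4237
Terminal stock prices: S_uuu = 332.2, S_uud = 209.1, S_udd = 131.7, S_ddd = 82.91
Terminal payoffs (K − S): max(-162.2, 0) = 0, max(-39.13, 0) = 0, max(38.32, 0) = 38.32, max(87.09, 0) = 87.09
Node uu (S = 246): V_uu = e^(−0.06)·[0.4237·0.0000 + 0.5763·0.0000] = 0.0000
Node ud (S = 154.9): V_ud = e^(−0.06)·[0.4237·0.0000 + 0.5763·38.3244] = 20.8011
Node dd (S = 97.54): V_dd = e^(−0.06)·[0.4237·38.3244 + 0.5763·87.0931] = 62.5625
Node u (S = 182.2): V_u = e^(−0.06)·[0.4237·0.0000 + 0.5763·20.8011] = 11.2901
Node d (S = 114.8): V_d = e^(−0.06)·[0.4237·20.8011 + 0.5763·62.5625] = 42.2563
Node 0 (S = 135): V_0 = e^(−0.06)·[0.4237·11.2901 + 0.5763·42.2563] = 27.4400

$27.44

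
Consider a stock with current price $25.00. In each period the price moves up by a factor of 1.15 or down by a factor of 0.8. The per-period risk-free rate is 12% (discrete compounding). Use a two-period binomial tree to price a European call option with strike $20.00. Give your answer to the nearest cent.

Risk-neutral probability p = (1 + 0.12 − 0.8)/(1.15 − 0.8) = 0.3200/0.3500 = 0.9143
Terminal stock prices: S_uu = 33.06, S_ud = 23, S_dd = 16
Terminal payoffs (S − K): max(13.06, 0) = 13.06, max(3, 0) = 3, max(-4, 0) = 0
Node u (S = 28.75): V_u = 1/1.12·[0.9143·13.0625 + 0.0857·3.0000] = 10.8929
Node d (S = 20): V_d = 1/1.12·[0.9143·3.0000 + 0.0857·0.0000] = 2.4490
Node 0 (S = 25): V_0 = 1/1.12·[0.9143·10.8929 + 0.0857·2.4490] = 9.0796

$9.08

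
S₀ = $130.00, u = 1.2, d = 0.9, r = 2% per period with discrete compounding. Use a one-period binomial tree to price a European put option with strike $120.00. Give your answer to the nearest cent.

$1.76

Risk-neutral probability p = (1 + 0.02 − 0.9)/(1.2 − 0.9) = 0.1200/0.3000 = 0.4000
Terminal stock prices: S_u = 156, S_d = 117
Terminal payoffs (K − S): max(-36, 0) = 0, max(3, 0) = 3
Node 0 (S = 130): V_0 = 1/1.02·[0.4000·0.0000 + 0.6000·3.0000] = 1.7647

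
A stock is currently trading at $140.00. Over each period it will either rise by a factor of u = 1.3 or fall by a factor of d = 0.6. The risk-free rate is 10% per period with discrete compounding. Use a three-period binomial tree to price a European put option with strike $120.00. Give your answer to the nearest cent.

$8.73

Risk-neutral probability p = (1 + 0.1 − 0.6)/(1.3 − 0.6) = 0.5000/0.7000 = 0.7143
Terminal stock prices: S_uuu = 307.6, S_uud = 142, S_udd = 65.52, S_ddd = 30.24
Terminal payoffs (K − S): max(-187.6, 0) = 0, max(-21.96, 0) = 0, max(54.48, 0) = 54.48, max(89.76, 0) = 89.76
Node uu (S = 236.6): V_uu = 1/1.1·[0.7143·0.0000 + 0.2857·0.0000] = 0.0000
Node ud (S = 109.2): V_ud = 1/1.1·[0.7143·0.0000 + 0.2857·54.4800] = 14.1506
Node dd (S = 50.4): V_dd = 1/1.1·[0.7143·54.4800 + 0.2857·89.7600] = 58.6909
Node u (S = 182): V_u = 1/1.1·[0.7143·0.0000 + 0.2857·14.1506] = 3.6755
Node d (S = 84): V_d = 1/1.1·[0.7143·14.1506 + 0.2857·58.6909] = 24.4331
Node 0 (S = 140): V_0 = 1/1.1·[0.7143·3.6755 + 0.2857·24.4331] = 8.7330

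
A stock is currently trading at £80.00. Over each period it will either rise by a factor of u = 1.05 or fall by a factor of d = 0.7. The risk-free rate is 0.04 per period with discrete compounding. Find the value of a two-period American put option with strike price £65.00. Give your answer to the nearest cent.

£0.41

Risk-neutral probability p = (1 + 0.04 − 0.7)/(1.05 − 0.7) = 0.3400/0.3500 = 0.9714
Terminal stock prices: S_uu = 88.2, S_ud = 58.8, S_dd = 39.2
Terminal payoffs (K − S): max(-23.2, 0) = 0, max(6.2, 0) = 6.2, max(25.8, 0) = 25.8
Node u (S = 84): continuation = 1/1.04·[0.9714·0.0000 + 0.0286·6.2000] = 0.1703; exercise value = 0.0000 ≤ continuation, so V_u = 0.1703
Node d (S = 56): continuation = 1/1.04·[0.9714·6.2000 + 0.0286·25.8000] = 6.5000; exercise value = 9.0000 > continuation, so V_d = 9.0000 (exercise)
Node 0 (S = 80): continuation = 1/1.04·[0.9714·0.1703 + 0.0286·9.0000] = 0.4064; exercise value = 0.0000 ≤ continuation, so V_0 = 0.4064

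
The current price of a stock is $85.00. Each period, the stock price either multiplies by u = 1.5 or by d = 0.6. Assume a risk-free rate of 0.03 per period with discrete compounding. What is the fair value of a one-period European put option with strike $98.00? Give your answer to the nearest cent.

Risk-neutral probability p = (1 + 0.03 − 0.6)/(1.5 − 0.6) = 0.4300/0.9000 = 0.4778
Terminal stock prices: S_u = 127.5, S_d = 51
Terminal payoffs (K − S): max(-29.5, 0) = 0, max(47, 0) = 47
Node 0 (S = 85): V_0 = 1/1.03·[0.4778·0.0000 + 0.5222·47.0000] = 23.8296

$23.83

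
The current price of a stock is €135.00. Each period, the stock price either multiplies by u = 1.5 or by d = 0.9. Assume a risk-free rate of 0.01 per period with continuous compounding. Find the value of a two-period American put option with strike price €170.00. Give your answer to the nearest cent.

Risk-neutral probability p = (e^0.01 − 0.9)/(1.5 − 0.9) = 0.1101/0.6000 = 0.1834
Terminal stock prices: S_uu = 303.8, S_ud = 182.2, S_dd = 109.4
Terminal payoffs (K − S): max(-133.8, 0) = 0, max(-12.25, 0) = 0, max(60.65, 0) = 60.65
Node u (S = 202.5): continuation = e^(−0.01)·[0.1834·0.0000 + 0.8166·0.0000] = 0.0000; exercise value = 0.0000 ≤ continuation, so V_u = 0.0000
Node d (S = 121.5): continuation = e^(−0.01)·[0.1834·0.0000 + 0.8166·60.6500] = 49.0330; exercise value = 48.5000 ≤ continuation, so V_d = 49.0330
Node 0 (S = 135): continuation = e^(−0.01)·[0.1834·0.0000 + 0.8166·49.0330] = 39.6411; exercise value = 35.0000 ≤ continuation, so V_0 = 39.6411

€39.64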